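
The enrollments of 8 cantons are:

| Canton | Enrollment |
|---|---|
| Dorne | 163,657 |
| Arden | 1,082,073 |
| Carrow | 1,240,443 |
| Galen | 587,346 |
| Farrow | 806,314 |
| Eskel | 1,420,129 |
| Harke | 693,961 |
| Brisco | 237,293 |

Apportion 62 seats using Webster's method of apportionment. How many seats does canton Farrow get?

Standard divisor 6231216/62 ≈ 100503.484; standard quotas: Dorne 1.628, Arden 10.767, Carrow 12.342, Galen 5.844, Farrow 8.023, Eskel 14.130, Harke 6.905, Brisco 2.361.
Rounding to the nearest integer gives Dorne 2, Arden 11, Carrow 12, Galen 6, Farrow 8, Eskel 14, Harke 7, Brisco 2 — total 62, matching the house size, so no adjustment is needed.
Farrow receives 8.

8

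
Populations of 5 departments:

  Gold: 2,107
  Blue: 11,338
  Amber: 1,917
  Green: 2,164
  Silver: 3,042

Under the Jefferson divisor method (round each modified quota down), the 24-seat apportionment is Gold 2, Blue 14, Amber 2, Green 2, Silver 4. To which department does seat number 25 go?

Blue

Priority for the next seat is population ÷ (current seats + 1).
Priorities: Gold 702.333, Blue 755.867, Amber 639.000, Green 721.333, Silver 608.400.
Highest priority: Blue.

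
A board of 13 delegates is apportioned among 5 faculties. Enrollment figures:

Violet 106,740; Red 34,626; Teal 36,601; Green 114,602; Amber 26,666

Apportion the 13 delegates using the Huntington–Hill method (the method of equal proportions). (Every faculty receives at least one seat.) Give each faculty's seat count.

With divisor 25055: modified quotas Violet 4.260, Red 1.382, Teal 1.461, Green 4.574, Amber 1.064.
Geometric-mean thresholds: Violet √(4·5)=4.472, Red √(1·2)=1.414, Teal √(1·2)=1.414, Green √(4·5)=4.472, Amber √(1·2)=1.414.
Each quota rounded against its threshold gives Violet 4, Red 1, Teal 2, Green 5, Amber 1 (total 13).

Violet 4, Red 1, Teal 2, Green 5, Amber 1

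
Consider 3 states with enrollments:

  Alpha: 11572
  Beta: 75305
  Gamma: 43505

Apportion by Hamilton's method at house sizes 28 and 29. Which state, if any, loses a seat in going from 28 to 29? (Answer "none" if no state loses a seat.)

Alpha

At 28 seats: Alpha 3, Beta 16, Gamma 9.
At 29 seats: Alpha 2, Beta 17, Gamma 10.
Alpha drops from 3 to 2.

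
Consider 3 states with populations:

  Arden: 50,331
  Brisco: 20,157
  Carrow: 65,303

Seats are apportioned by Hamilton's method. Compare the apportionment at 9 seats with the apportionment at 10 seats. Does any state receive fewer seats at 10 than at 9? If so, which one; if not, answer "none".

At 9 seats: Arden 3, Brisco 2, Carrow 4.
At 10 seats: Arden 4, Brisco 1, Carrow 5.
Brisco drops from 2 to 1.

Brisco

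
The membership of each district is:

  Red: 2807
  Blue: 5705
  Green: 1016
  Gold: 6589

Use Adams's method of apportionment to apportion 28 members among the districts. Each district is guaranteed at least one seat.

Standard divisor 16117/28 ≈ 575.607; standard quotas: Red 4.877, Blue 9.911, Green 1.765, Gold 11.447.
Rounding up gives 5, 10, 2, 12 = 29 seats, so the divisor must be adjusted.
With modified divisor 620: modified quotas Red 4.527, Blue 9.202, Green 1.639, Gold 10.627.
Rounding up: Red 5, Blue 10, Green 2, Gold 11 (total 28).

Red 5; Blue 10; Green 2; Gold 11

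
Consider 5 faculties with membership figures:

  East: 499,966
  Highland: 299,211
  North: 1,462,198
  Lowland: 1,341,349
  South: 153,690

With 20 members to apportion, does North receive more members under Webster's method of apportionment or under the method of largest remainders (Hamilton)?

Hamilton

Webster: East 3, Highland 2, North 7, Lowland 7, South 1.
Hamilton: East 3, Highland 1, North 8, Lowland 7, South 1.
North gets 7 under Webster and 8 under Hamilton.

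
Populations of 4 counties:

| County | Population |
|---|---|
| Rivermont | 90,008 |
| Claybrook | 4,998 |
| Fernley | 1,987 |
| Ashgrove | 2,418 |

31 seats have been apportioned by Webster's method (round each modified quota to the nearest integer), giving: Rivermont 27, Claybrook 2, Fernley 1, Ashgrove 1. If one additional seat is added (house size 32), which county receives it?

Priority for the next seat is population ÷ (current seats + 0.5).
Priorities: Rivermont 3273.018, Claybrook 1999.200, Fernley 1324.667, Ashgrove 1612.000.
Highest priority: Rivermont.

Rivermont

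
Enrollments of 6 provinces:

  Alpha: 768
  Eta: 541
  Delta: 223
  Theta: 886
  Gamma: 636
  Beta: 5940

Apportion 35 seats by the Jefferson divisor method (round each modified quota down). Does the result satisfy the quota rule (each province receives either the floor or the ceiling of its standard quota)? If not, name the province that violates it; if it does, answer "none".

Beta

Standard quotas: Alpha 2.989, Eta 2.105, Delta 0.868, Theta 3.448, Gamma 2.475, Beta 23.115.
Jefferson allocation: Alpha 3, Eta 2, Delta 0, Theta 3, Gamma 2, Beta 25.
Beta has quota 23.115 (lower 23, upper 24) but receives 25 — outside the quota interval.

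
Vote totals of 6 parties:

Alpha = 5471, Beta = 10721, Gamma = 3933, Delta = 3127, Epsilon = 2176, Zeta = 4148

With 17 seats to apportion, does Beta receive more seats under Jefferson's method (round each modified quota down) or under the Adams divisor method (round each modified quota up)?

Jefferson: Alpha 3, Beta 7, Gamma 2, Delta 2, Epsilon 1, Zeta 2.
Adams: Alpha 3, Beta 6, Gamma 2, Delta 2, Epsilon 2, Zeta 2.
Beta gets 7 under Jefferson and 6 under Adams.

Jefferson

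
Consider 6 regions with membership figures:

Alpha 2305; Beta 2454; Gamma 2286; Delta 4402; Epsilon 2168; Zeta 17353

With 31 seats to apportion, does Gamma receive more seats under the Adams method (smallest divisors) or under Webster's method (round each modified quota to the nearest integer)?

Adams

Adams: Alpha 3, Beta 3, Gamma 3, Delta 4, Epsilon 2, Zeta 16.
Webster: Alpha 2, Beta 3, Gamma 2, Delta 4, Epsilon 2, Zeta 18.
Gamma gets 3 under Adams and 2 under Webster.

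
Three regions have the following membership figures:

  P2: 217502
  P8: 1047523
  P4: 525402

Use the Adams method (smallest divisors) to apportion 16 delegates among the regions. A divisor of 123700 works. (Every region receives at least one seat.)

With modified divisor 123700: modified quotas P2 1.758, P8 8.468, P4 4.247.
Rounding up: P2 2, P8 9, P4 5 (total 16).

P2 2, P8 9, P4 5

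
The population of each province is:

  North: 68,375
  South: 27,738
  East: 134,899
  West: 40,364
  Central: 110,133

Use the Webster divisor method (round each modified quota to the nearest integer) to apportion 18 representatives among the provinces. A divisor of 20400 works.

North 3, South 1, East 7, West 2, Central 5

With modified divisor 20400: modified quotas North 3.352, South 1.360, East 6.613, West 1.979, Central 5.399.
Rounding to the nearest integer: North 3, South 1, East 7, West 2, Central 5 (total 18).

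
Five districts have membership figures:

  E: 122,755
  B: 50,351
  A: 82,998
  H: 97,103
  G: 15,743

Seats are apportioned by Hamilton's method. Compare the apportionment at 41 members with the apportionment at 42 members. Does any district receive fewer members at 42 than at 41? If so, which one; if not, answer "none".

none

At 41 seats: E 14, B 5, A 9, H 11, G 2.
At 42 seats: E 14, B 6, A 9, H 11, G 2.
No district's allocation decreased.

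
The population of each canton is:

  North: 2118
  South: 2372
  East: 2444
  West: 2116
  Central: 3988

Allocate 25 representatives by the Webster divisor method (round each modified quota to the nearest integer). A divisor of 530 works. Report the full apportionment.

With modified divisor 530: modified quotas North 3.996, South 4.475, East 4.611, West 3.992, Central 7.525.
Rounding to the nearest integer: North 4, South 4, East 5, West 4, Central 8 (total 25).

North 4; South 4; East 5; West 4; Central 8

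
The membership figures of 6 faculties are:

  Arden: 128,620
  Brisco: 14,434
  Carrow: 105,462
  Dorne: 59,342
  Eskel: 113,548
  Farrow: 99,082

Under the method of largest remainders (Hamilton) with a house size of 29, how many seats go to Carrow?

Standard divisor: 520488 ÷ 29 ≈ 17947.862.
Standard quotas: Arden 7.1663, Brisco 0.8042, Carrow 5.8760, Dorne 3.3064, Eskel 6.3265, Farrow 5.5205.
Lower quotas: Arden 7, Brisco 0, Carrow 5, Dorne 3, Eskel 6, Farrow 5 (sum 26, leaving 3 seats).
Remainders in descending order: Carrow 0.8760, Brisco 0.8042, Farrow 0.5205, Eskel 0.3265, Dorne 0.3064, Arden 0.1663.
Largest remainders: Carrow, Brisco, Farrow receive the extra seats.
Carrow receives 6.

6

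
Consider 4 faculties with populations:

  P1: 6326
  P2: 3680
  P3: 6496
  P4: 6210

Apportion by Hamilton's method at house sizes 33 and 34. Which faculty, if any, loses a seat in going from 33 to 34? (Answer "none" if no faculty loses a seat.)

At 33 seats: P1 9, P2 5, P3 10, P4 9.
At 34 seats: P1 9, P2 6, P3 10, P4 9.
No faculty's allocation decreased.

none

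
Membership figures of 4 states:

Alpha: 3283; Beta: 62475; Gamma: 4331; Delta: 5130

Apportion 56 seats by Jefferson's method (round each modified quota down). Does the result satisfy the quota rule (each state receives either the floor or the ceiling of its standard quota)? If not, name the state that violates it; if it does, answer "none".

Standard quotas: Alpha 2.444, Beta 46.512, Gamma 3.224, Delta 3.819.
Jefferson allocation: Alpha 2, Beta 48, Gamma 3, Delta 3.
Beta has quota 46.512 (lower 46, upper 47) but receives 48 — outside the quota interval.

Beta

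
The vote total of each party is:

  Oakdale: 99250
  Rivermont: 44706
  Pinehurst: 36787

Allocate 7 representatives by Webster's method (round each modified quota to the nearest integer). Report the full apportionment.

Standard divisor 180743/7 ≈ 25820.429; standard quotas: Oakdale 3.844, Rivermont 1.731, Pinehurst 1.425.
Rounding to the nearest integer gives Oakdale 4, Rivermont 2, Pinehurst 1 — total 7, matching the house size, so no adjustment is needed.

Oakdale: 4, Rivermont: 2, Pinehurst: 1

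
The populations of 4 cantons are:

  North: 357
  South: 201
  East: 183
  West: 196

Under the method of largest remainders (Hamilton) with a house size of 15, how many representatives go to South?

3

Standard divisor: 937 ÷ 15 ≈ 62.467.
Standard quotas: North 5.715, South 3.218, East 2.930, West 3.138.
Lower quotas: North 5, South 3, East 2, West 3 (sum 13, leaving 2 seats).
Remainders in descending order: East 0.930, North 0.715, South 0.218, West 0.138.
The surplus seats go to East, North.
South receives 3.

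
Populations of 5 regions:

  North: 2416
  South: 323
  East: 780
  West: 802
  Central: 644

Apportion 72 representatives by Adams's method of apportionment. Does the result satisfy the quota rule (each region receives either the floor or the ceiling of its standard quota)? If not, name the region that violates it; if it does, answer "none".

North

Standard quotas: North 35.036, South 4.684, East 11.311, West 11.630, Central 9.339.
Adams allocation: North 34, South 5, East 11, West 12, Central 10.
North has quota 35.036 (lower 35, upper 36) but receives 34 — outside the quota interval.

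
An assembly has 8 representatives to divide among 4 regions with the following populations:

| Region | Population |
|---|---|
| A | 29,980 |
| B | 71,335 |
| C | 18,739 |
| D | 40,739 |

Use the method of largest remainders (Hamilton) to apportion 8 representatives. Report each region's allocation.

A=1, B=4, C=1, D=2

Total 160793; standard divisor 160793/8 ≈ 20099.125.
Standard quotas: A 1.4916, B 3.5492, C 0.9323, D 2.0269.
Lower quotas: A 1, B 3, C 0, D 2 (sum 6, leaving 2 seats).
Remainders in descending order: C 0.9323, B 0.5492, A 0.4916, D 0.0269.
Largest remainders: C, B receive the extra seats.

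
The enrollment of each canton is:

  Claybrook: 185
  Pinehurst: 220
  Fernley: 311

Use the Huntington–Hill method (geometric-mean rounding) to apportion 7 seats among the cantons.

With divisor 108: modified quotas Claybrook 1.713, Pinehurst 2.037, Fernley 2.880.
Geometric-mean thresholds: Claybrook √(1·2)=1.414, Pinehurst √(2·3)=2.449, Fernley √(2·3)=2.449.
Each quota rounded against its threshold gives Claybrook 2, Pinehurst 2, Fernley 3 (total 7).

Claybrook=2, Pinehurst=2, Fernley=3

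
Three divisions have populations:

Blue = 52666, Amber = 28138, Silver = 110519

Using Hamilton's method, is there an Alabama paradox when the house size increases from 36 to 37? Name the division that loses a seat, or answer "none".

At 36 seats: Blue 10, Amber 5, Silver 21.
At 37 seats: Blue 10, Amber 6, Silver 21.
No division's allocation decreased.

none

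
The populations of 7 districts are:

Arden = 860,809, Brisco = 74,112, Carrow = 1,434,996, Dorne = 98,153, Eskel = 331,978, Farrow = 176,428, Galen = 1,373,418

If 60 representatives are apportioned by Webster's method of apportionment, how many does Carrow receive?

20

Standard divisor 4349894/60 ≈ 72498.233; standard quotas: Arden 11.874, Brisco 1.022, Carrow 19.794, Dorne 1.354, Eskel 4.579, Farrow 2.434, Galen 18.944.
Rounding to the nearest integer gives Arden 12, Brisco 1, Carrow 20, Dorne 1, Eskel 5, Farrow 2, Galen 19 — total 60, matching the house size, so no adjustment is needed.
Carrow receives 20.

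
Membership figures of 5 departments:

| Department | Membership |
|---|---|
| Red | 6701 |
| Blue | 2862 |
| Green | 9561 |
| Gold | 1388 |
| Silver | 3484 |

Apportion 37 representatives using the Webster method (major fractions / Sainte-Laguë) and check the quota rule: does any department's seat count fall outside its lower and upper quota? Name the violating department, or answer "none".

Standard quotas: Red 10.332, Blue 4.413, Green 14.742, Gold 2.140, Silver 5.372.
Webster allocation: Red 11, Blue 4, Green 15, Gold 2, Silver 5.
Every allocation lies between the lower and upper quota.

none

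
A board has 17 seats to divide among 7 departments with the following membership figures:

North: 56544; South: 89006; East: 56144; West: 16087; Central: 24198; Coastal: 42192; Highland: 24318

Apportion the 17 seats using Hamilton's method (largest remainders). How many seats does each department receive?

North 3, South 5, East 3, West 1, Central 1, Coastal 2, Highland 2

Standard divisor: 308489 ÷ 17 ≈ 18146.412.
Standard quotas: North 3.1160, South 4.9049, East 3.0939, West 0.8865, Central 1.3335, Coastal 2.3251, Highland 1.3401.
Lower quotas: North 3, South 4, East 3, West 0, Central 1, Coastal 2, Highland 1 (sum 14, leaving 3 seats).
Remainders in descending order: South 0.9049, West 0.8865, Highland 0.3401, Central 0.3335, Coastal 0.3251, North 0.1160, East 0.0939.
Largest remainders: South, West, Highland receive the extra seats.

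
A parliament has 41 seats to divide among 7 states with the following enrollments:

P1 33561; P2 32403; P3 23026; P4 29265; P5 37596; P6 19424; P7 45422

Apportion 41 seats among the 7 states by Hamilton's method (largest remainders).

P1: 6, P2: 6, P3: 4, P4: 5, P5: 7, P6: 4, P7: 9

Total 220697; standard divisor 220697/41 ≈ 5382.854.
Standard quotas: P1 6.2348, P2 6.0197, P3 4.2777, P4 5.4367, P5 6.9844, P6 3.6085, P7 8.4383.
Lower quotas: P1 6, P2 6, P3 4, P4 5, P5 6, P6 3, P7 8 (sum 38, leaving 3 seats).
Remainders in descending order: P5 0.9844, P6 0.6085, P7 0.4383, P4 0.4367, P3 0.2777, P1 0.2348, P2 0.0197.
The surplus seats go to P5, P6, P7.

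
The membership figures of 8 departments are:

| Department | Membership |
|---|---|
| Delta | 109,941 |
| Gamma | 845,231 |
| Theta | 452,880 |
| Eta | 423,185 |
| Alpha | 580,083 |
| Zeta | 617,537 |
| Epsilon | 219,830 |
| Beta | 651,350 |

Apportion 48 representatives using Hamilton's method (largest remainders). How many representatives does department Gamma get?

The standard divisor is 3900037/48 ≈ 81250.771.
Standard quotas: Delta 1.3531, Gamma 10.4027, Theta 5.5739, Eta 5.2084, Alpha 7.1394, Zeta 7.6004, Epsilon 2.7056, Beta 8.0165.
Lower quotas: Delta 1, Gamma 10, Theta 5, Eta 5, Alpha 7, Zeta 7, Epsilon 2, Beta 8 (sum 45, leaving 3 seats).
Remainders in descending order: Epsilon 0.7056, Zeta 0.6004, Theta 0.5739, Gamma 0.4027, Delta 0.3531, Eta 0.2084, Alpha 0.1394, Beta 0.0165.
Largest remainders: Epsilon, Zeta, Theta receive the extra seats.
Gamma receives 10.

10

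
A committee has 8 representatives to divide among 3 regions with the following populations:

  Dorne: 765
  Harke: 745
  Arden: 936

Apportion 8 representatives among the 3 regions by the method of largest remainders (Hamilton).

Dorne 3, Harke 2, Arden 3

Standard divisor: 2446 ÷ 8 ≈ 305.75.
Standard quotas: Dorne 2.502, Harke 2.437, Arden 3.061.
Lower quotas: Dorne 2, Harke 2, Arden 3 (sum 7, leaving 1 seat).
Remainders in descending order: Dorne 0.502, Harke 0.437, Arden 0.061.
The surplus seat goes to Dorne.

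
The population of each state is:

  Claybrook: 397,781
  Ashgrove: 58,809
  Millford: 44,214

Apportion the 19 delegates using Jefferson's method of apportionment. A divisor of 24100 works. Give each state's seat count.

With modified divisor 24100: modified quotas Claybrook 16.505, Ashgrove 2.440, Millford 1.835.
Rounding down: Claybrook 16, Ashgrove 2, Millford 1 (total 19).

Claybrook 16; Ashgrove 2; Millford 1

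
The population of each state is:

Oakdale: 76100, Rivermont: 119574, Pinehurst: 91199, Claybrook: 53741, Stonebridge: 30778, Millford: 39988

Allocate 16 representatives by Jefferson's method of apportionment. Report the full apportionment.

Oakdale: 3, Rivermont: 5, Pinehurst: 4, Claybrook: 2, Stonebridge: 1, Millford: 1

Standard divisor 411380/16 ≈ 25711.25; standard quotas: Oakdale 2.960, Rivermont 4.651, Pinehurst 3.547, Claybrook 2.090, Stonebridge 1.197, Millford 1.555.
Rounding down gives 2, 4, 3, 2, 1, 1 = 13 seats, so the divisor must be adjusted.
With modified divisor 21400: modified quotas Oakdale 3.556, Rivermont 5.588, Pinehurst 4.262, Claybrook 2.511, Stonebridge 1.438, Millford 1.869.
Rounding down: Oakdale 3, Rivermont 5, Pinehurst 4, Claybrook 2, Stonebridge 1, Millford 1 (total 16).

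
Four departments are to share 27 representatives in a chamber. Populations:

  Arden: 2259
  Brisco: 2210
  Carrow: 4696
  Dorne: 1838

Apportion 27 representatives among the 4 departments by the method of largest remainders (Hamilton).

Arden=6, Brisco=5, Carrow=12, Dorne=4

Standard divisor: 11003 ÷ 27 ≈ 407.519.
Standard quotas: Arden 5.543, Brisco 5.423, Carrow 11.523, Dorne 4.510.
Lower quotas: Arden 5, Brisco 5, Carrow 11, Dorne 4 (sum 25, leaving 2 seats).
Remainders in descending order: Arden 0.543, Carrow 0.523, Dorne 0.510, Brisco 0.423.
Largest remainders: Arden, Carrow receive the extra seats.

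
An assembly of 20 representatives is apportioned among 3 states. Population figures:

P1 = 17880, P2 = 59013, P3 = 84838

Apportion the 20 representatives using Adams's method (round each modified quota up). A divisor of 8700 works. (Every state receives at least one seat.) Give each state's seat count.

P1 3, P2 7, P3 10

With modified divisor 8700: modified quotas P1 2.055, P2 6.783, P3 9.751.
Rounding up: P1 3, P2 7, P3 10 (total 20).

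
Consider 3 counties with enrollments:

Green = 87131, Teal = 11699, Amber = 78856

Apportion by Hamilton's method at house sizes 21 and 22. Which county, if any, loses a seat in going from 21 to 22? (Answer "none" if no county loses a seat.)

Teal

At 21 seats: Green 10, Teal 2, Amber 9.
At 22 seats: Green 11, Teal 1, Amber 10.
Teal drops from 2 to 1.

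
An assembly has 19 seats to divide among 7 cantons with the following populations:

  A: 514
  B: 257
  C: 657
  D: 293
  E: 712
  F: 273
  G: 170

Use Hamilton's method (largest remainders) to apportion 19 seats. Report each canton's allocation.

A 3, B 2, C 4, D 2, E 5, F 2, G 1

The standard divisor is 2876/19 ≈ 151.368.
Standard quotas: A 3.396, B 1.698, C 4.340, D 1.936, E 4.704, F 1.804, G 1.123.
Lower quotas: A 3, B 1, C 4, D 1, E 4, F 1, G 1 (sum 15, leaving 4 seats).
Remainders in descending order: D 0.936, F 0.804, E 0.704, B 0.698, A 0.396, C 0.340, G 0.123.
Largest remainders: D, F, E, B receive the extra seats.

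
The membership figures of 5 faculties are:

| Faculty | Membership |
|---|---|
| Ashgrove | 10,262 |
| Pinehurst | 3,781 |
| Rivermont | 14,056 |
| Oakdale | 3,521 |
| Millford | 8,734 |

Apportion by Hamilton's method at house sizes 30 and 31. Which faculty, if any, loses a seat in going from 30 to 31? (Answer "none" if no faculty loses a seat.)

Oakdale

At 30 seats: Ashgrove 8, Pinehurst 3, Rivermont 10, Oakdale 3, Millford 6.
At 31 seats: Ashgrove 8, Pinehurst 3, Rivermont 11, Oakdale 2, Millford 7.
Oakdale drops from 3 to 2.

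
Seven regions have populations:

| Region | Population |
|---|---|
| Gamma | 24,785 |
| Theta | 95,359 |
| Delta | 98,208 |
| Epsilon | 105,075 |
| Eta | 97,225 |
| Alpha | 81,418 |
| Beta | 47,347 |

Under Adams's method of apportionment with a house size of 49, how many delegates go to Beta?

Standard divisor 549417/49 ≈ 11212.592; standard quotas: Gamma 2.210, Theta 8.505, Delta 8.759, Epsilon 9.371, Eta 8.671, Alpha 7.261, Beta 4.223.
Rounding up gives 3, 9, 9, 10, 9, 8, 5 = 53 seats, so the divisor must be adjusted.
With modified divisor 12000: modified quotas Gamma 2.065, Theta 7.947, Delta 8.184, Epsilon 8.756, Eta 8.102, Alpha 6.785, Beta 3.946.
Rounding up: Gamma 3, Theta 8, Delta 9, Epsilon 9, Eta 9, Alpha 7, Beta 4 (total 49).
Beta receives 4.

4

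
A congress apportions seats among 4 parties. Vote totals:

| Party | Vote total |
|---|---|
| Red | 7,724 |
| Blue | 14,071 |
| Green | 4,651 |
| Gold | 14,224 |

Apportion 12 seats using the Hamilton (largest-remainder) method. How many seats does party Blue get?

4

Standard divisor: 40670 ÷ 12 ≈ 3389.167.
Standard quotas: Red 2.2790, Blue 4.1518, Green 1.3723, Gold 4.1969.
Lower quotas: Red 2, Blue 4, Green 1, Gold 4 (sum 11, leaving 1 seat).
Remainders in descending order: Green 0.3723, Red 0.2790, Gold 0.1969, Blue 0.1518.
The surplus seat goes to Green.
Blue receives 4.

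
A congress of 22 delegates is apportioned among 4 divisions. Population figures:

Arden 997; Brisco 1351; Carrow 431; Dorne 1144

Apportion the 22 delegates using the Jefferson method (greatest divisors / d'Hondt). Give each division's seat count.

Standard divisor 3923/22 ≈ 178.318; standard quotas: Arden 5.591, Brisco 7.576, Carrow 2.417, Dorne 6.415.
Rounding down gives 5, 7, 2, 6 = 20 seats, so the divisor must be adjusted.
With modified divisor 165: modified quotas Arden 6.042, Brisco 8.188, Carrow 2.612, Dorne 6.933.
Rounding down: Arden 6, Brisco 8, Carrow 2, Dorne 6 (total 22).

Arden 6, Brisco 8, Carrow 2, Dorne 6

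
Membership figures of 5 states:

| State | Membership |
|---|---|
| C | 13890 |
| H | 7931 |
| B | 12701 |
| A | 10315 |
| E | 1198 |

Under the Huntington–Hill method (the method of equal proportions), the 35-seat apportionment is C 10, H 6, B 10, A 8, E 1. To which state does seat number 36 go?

C

Priority for the next seat is population ÷ (√(s·(s+1))).
Priorities: C 1324.360, H 1223.780, B 1210.993, A 1215.634, E 847.114.
Highest priority: C.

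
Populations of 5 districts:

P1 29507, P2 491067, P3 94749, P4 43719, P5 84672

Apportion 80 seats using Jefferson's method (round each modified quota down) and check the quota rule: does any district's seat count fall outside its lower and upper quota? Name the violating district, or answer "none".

P2

Standard quotas: P1 3.174, P2 52.823, P3 10.192, P4 4.703, P5 9.108.
Jefferson allocation: P1 3, P2 54, P3 10, P4 4, P5 9.
P2 has quota 52.823 (lower 52, upper 53) but receives 54 — outside the quota interval.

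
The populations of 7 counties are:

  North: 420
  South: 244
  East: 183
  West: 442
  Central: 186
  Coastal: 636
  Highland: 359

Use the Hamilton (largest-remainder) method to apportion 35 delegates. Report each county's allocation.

The standard divisor is 2470/35 ≈ 70.571.
Standard quotas: North 5.951, South 3.457, East 2.593, West 6.263, Central 2.636, Coastal 9.012, Highland 5.087.
Lower quotas: North 5, South 3, East 2, West 6, Central 2, Coastal 9, Highland 5 (sum 32, leaving 3 seats).
Remainders in descending order: North 0.951, Central 0.636, East 0.593, South 0.457, West 0.263, Highland 0.087, Coastal 0.012.
The surplus seats go to North, Central, East.

North 6, South 3, East 3, West 6, Central 3, Coastal 9, Highland 5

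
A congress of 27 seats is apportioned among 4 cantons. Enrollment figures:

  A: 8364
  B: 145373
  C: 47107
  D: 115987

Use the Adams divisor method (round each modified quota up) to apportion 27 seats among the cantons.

Standard divisor 316831/27 ≈ 11734.481; standard quotas: A 0.713, B 12.389, C 4.014, D 9.884.
Rounding up gives 1, 13, 5, 10 = 29 seats, so the divisor must be adjusted.
With modified divisor 12500: modified quotas A 0.669, B 11.630, C 3.769, D 9.279.
Rounding up: A 1, B 12, C 4, D 10 (total 27).

A=1, B=12, C=4, D=10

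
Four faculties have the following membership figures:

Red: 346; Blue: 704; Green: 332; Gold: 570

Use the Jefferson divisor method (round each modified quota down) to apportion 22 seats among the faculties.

Standard divisor 1952/22 ≈ 88.727; standard quotas: Red 3.900, Blue 7.934, Green 3.742, Gold 6.424.
Rounding down gives 3, 7, 3, 6 = 19 seats, so the divisor must be adjusted.
With modified divisor 82: modified quotas Red 4.220, Blue 8.585, Green 4.049, Gold 6.951.
Rounding down: Red 4, Blue 8, Green 4, Gold 6 (total 22).

Red 4, Blue 8, Green 4, Gold 6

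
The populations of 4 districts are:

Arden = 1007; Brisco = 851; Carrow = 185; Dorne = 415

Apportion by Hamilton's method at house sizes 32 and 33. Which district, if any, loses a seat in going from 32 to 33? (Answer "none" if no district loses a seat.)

Carrow

At 32 seats: Arden 13, Brisco 11, Carrow 3, Dorne 5.
At 33 seats: Arden 14, Brisco 11, Carrow 2, Dorne 6.
Carrow drops from 3 to 2.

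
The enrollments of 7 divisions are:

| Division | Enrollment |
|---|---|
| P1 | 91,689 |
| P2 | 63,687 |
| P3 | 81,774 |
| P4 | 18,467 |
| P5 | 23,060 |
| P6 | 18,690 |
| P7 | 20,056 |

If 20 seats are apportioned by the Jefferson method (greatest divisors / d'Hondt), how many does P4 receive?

Standard divisor 317423/20 ≈ 15871.15; standard quotas: P1 5.777, P2 4.013, P3 5.152, P4 1.164, P5 1.453, P6 1.178, P7 1.264.
Rounding down gives 5, 4, 5, 1, 1, 1, 1 = 18 seats, so the divisor must be adjusted.
With modified divisor 13400: modified quotas P1 6.842, P2 4.753, P3 6.103, P4 1.378, P5 1.721, P6 1.395, P7 1.497.
Rounding down: P1 6, P2 4, P3 6, P4 1, P5 1, P6 1, P7 1 (total 20).
P4 receives 1.

1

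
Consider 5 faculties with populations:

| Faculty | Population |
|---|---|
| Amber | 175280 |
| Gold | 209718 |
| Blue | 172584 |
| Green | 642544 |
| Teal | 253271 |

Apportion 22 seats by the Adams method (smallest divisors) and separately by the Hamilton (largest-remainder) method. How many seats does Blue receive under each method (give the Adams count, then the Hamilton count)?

Adams: Amber 3, Gold 3, Blue 3, Green 9, Teal 4.
Hamilton: Amber 3, Gold 3, Blue 2, Green 10, Teal 4.
Blue gets 3 under Adams and 2 under Hamilton.

3 and 2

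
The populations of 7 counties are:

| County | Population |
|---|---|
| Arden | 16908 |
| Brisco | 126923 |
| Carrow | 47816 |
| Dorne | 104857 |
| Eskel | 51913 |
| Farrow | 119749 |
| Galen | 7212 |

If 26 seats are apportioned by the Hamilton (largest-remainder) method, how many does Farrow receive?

6

Standard divisor: 475378 ÷ 26 ≈ 18283.769.
Standard quotas: Arden 0.9248, Brisco 6.9418, Carrow 2.6152, Dorne 5.7350, Eskel 2.8393, Farrow 6.5495, Galen 0.3944.
Lower quotas: Arden 0, Brisco 6, Carrow 2, Dorne 5, Eskel 2, Farrow 6, Galen 0 (sum 21, leaving 5 seats).
Remainders in descending order: Brisco 0.9418, Arden 0.9248, Eskel 0.8393, Dorne 0.7350, Carrow 0.6152, Farrow 0.5495, Galen 0.3944.
Largest remainders: Brisco, Arden, Eskel, Dorne, Carrow receive the extra seats.
Farrow receives 6.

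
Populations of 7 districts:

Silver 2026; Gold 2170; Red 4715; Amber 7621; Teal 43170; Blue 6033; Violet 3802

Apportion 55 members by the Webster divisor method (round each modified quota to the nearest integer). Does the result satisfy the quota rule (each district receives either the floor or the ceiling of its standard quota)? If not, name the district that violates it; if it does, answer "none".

Teal

Standard quotas: Silver 1.602, Gold 1.716, Red 3.729, Amber 6.028, Teal 34.145, Blue 4.772, Violet 3.007.
Webster allocation: Silver 2, Gold 2, Red 4, Amber 6, Teal 33, Blue 5, Violet 3.
Teal has quota 34.145 (lower 34, upper 35) but receives 33 — outside the quota interval.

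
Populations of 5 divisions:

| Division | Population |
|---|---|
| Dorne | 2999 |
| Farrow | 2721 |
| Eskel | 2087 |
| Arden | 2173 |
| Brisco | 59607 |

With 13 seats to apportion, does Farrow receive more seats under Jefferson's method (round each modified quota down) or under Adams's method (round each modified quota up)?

Jefferson: Dorne 0, Farrow 0, Eskel 0, Arden 0, Brisco 13.
Adams: Dorne 1, Farrow 1, Eskel 1, Arden 1, Brisco 9.
Farrow gets 0 under Jefferson and 1 under Adams.

Adams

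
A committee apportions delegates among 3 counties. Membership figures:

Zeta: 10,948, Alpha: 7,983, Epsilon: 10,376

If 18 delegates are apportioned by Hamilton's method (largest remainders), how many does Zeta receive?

7

Total 29307; standard divisor 29307/18 ≈ 1628.167.
Standard quotas: Zeta 6.7241, Alpha 4.9031, Epsilon 6.3728.
Lower quotas: Zeta 6, Alpha 4, Epsilon 6 (sum 16, leaving 2 seats).
Remainders in descending order: Alpha 0.9031, Zeta 0.7241, Epsilon 0.3728.
The surplus seats go to Alpha, Zeta.
Zeta receives 7.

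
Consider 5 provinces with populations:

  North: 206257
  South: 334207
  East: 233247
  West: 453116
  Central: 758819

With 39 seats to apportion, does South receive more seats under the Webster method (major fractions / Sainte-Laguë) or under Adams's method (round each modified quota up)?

Adams

Webster: North 4, South 6, East 5, West 9, Central 15.
Adams: North 4, South 7, East 5, West 9, Central 14.
South gets 6 under Webster and 7 under Adams.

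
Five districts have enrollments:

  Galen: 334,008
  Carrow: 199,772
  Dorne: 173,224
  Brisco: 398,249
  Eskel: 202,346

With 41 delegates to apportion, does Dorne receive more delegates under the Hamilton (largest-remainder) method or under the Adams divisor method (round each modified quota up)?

Adams

Hamilton: Galen 11, Carrow 6, Dorne 5, Brisco 13, Eskel 6.
Adams: Galen 10, Carrow 6, Dorne 6, Brisco 12, Eskel 7.
Dorne gets 5 under Hamilton and 6 under Adams.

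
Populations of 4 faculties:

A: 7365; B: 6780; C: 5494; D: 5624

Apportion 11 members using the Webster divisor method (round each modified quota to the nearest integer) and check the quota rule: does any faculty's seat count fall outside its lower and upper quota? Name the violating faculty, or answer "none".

Standard quotas: A 3.207, B 2.952, C 2.392, D 2.449.
Webster allocation: A 3, B 3, C 2, D 3.
Every allocation lies between the lower and upper quota.

none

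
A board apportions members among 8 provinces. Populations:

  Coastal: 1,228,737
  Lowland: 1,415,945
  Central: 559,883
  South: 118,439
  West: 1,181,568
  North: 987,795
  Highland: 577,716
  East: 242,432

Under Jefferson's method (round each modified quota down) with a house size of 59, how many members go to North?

Standard divisor 6312515/59 ≈ 106991.78; standard quotas: Coastal 11.484, Lowland 13.234, Central 5.233, South 1.107, West 11.044, North 9.232, Highland 5.400, East 2.266.
Rounding down gives 11, 13, 5, 1, 11, 9, 5, 2 = 57 seats, so the divisor must be adjusted.
With modified divisor 100000: modified quotas Coastal 12.287, Lowland 14.159, Central 5.599, South 1.184, West 11.816, North 9.878, Highland 5.777, East 2.424.
Rounding down: Coastal 12, Lowland 14, Central 5, South 1, West 11, North 9, Highland 5, East 2 (total 59).
North receives 9.

9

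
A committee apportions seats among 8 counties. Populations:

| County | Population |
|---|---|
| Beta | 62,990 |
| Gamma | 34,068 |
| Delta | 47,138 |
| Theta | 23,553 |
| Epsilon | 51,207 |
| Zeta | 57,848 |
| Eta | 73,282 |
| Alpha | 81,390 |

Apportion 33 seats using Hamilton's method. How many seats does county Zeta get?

Standard divisor: 431476 ÷ 33 ≈ 13075.03.
Standard quotas: Beta 4.8176, Gamma 2.6056, Delta 3.6052, Theta 1.8014, Epsilon 3.9164, Zeta 4.4243, Eta 5.6047, Alpha 6.2248.
Lower quotas: Beta 4, Gamma 2, Delta 3, Theta 1, Epsilon 3, Zeta 4, Eta 5, Alpha 6 (sum 28, leaving 5 seats).
Remainders in descending order: Epsilon 0.9164, Beta 0.8176, Theta 0.8014, Gamma 0.6056, Delta 0.6052, Eta 0.6047, Zeta 0.4243, Alpha 0.2248.
Largest remainders: Epsilon, Beta, Theta, Gamma, Delta receive the extra seats.
Zeta receives 4.

4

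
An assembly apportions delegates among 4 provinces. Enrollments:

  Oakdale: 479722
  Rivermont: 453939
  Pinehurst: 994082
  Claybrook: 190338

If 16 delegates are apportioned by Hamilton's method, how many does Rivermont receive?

3

Standard divisor: 2118081 ÷ 16 ≈ 132380.062.
Standard quotas: Oakdale 3.6238, Rivermont 3.4291, Pinehurst 7.5093, Claybrook 1.4378.
Lower quotas: Oakdale 3, Rivermont 3, Pinehurst 7, Claybrook 1 (sum 14, leaving 2 seats).
Remainders in descending order: Oakdale 0.6238, Pinehurst 0.5093, Claybrook 0.4378, Rivermont 0.4291.
Largest remainders: Oakdale, Pinehurst receive the extra seats.
Rivermont receives 3.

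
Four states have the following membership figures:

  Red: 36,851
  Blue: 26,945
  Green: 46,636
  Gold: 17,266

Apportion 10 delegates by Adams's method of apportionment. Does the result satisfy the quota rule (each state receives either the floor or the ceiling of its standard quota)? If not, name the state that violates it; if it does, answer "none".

Standard quotas: Red 2.886, Blue 2.110, Green 3.652, Gold 1.352.
Adams allocation: Red 3, Blue 2, Green 3, Gold 2.
Every allocation lies between the lower and upper quota.

none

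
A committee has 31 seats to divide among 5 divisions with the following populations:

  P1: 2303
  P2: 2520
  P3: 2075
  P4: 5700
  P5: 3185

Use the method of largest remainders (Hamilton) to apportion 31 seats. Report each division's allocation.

P1 5, P2 5, P3 4, P4 11, P5 6

Standard divisor: 15783 ÷ 31 ≈ 509.129.
Standard quotas: P1 4.5234, P2 4.9496, P3 4.0756, P4 11.1956, P5 6.2558.
Lower quotas: P1 4, P2 4, P3 4, P4 11, P5 6 (sum 29, leaving 2 seats).
Remainders in descending order: P2 0.9496, P1 0.5234, P5 0.2558, P4 0.1956, P3 0.0756.
The surplus seats go to P2, P1.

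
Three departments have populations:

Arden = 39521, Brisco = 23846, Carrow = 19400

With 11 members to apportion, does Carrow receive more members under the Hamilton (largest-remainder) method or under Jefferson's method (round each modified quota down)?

Hamilton

Hamilton: Arden 5, Brisco 3, Carrow 3.
Jefferson: Arden 6, Brisco 3, Carrow 2.
Carrow gets 3 under Hamilton and 2 under Jefferson.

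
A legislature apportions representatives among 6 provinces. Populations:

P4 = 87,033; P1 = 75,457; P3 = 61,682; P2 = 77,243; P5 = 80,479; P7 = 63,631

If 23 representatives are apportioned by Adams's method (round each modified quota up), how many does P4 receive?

Standard divisor 445525/23 ≈ 19370.652; standard quotas: P4 4.493, P1 3.895, P3 3.184, P2 3.988, P5 4.155, P7 3.285.
Rounding up gives 5, 4, 4, 4, 5, 4 = 26 seats, so the divisor must be adjusted.
With modified divisor 21500: modified quotas P4 4.048, P1 3.510, P3 2.869, P2 3.593, P5 3.743, P7 2.960.
Rounding up: P4 5, P1 4, P3 3, P2 4, P5 4, P7 3 (total 23).
P4 receives 5.

5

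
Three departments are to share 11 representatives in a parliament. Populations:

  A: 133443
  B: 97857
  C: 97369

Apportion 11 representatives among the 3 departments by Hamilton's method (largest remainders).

A 5; B 3; C 3

Standard divisor: 328669 ÷ 11 = 29879.
Standard quotas: A 4.4661, B 3.2751, C 3.2588.
Lower quotas: A 4, B 3, C 3 (sum 10, leaving 1 seat).
Remainders in descending order: A 0.4661, B 0.2751, C 0.2588.
The surplus seat goes to A.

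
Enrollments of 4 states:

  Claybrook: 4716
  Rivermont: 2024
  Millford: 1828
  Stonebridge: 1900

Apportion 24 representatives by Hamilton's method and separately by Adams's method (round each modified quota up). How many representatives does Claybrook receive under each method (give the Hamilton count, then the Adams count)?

11 and 10

Hamilton: Claybrook 11, Rivermont 5, Millford 4, Stonebridge 4.
Adams: Claybrook 10, Rivermont 5, Millford 4, Stonebridge 5.
Claybrook gets 11 under Hamilton and 10 under Adams.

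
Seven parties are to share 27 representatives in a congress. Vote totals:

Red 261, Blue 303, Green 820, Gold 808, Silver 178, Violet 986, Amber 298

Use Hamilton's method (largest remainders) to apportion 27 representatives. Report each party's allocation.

Total 3654; standard divisor 3654/27 ≈ 135.333.
Standard quotas: Red 1.929, Blue 2.239, Green 6.059, Gold 5.970, Silver 1.315, Violet 7.286, Amber 2.202.
Lower quotas: Red 1, Blue 2, Green 6, Gold 5, Silver 1, Violet 7, Amber 2 (sum 24, leaving 3 seats).
Remainders in descending order: Gold 0.970, Red 0.929, Silver 0.315, Violet 0.286, Blue 0.239, Amber 0.202, Green 0.059.
The surplus seats go to Gold, Red, Silver.

Red 2, Blue 2, Green 6, Gold 6, Silver 2, Violet 7, Amber 2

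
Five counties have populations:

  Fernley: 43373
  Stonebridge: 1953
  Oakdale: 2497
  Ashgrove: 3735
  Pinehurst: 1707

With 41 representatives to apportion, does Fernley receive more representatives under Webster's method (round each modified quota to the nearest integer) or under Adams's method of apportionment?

Webster: Fernley 33, Stonebridge 2, Oakdale 2, Ashgrove 3, Pinehurst 1.
Adams: Fernley 32, Stonebridge 2, Oakdale 2, Ashgrove 3, Pinehurst 2.
Fernley gets 33 under Webster and 32 under Adams.

Webster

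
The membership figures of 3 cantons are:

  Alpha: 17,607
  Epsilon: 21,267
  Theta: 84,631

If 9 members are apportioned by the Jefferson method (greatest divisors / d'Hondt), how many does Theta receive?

Standard divisor 123505/9 ≈ 13722.778; standard quotas: Alpha 1.283, Epsilon 1.550, Theta 6.167.
Rounding down gives 1, 1, 6 = 8 seats, so the divisor must be adjusted.
With modified divisor 11400: modified quotas Alpha 1.544, Epsilon 1.866, Theta 7.424.
Rounding down: Alpha 1, Epsilon 1, Theta 7 (total 9).
Theta receives 7.

7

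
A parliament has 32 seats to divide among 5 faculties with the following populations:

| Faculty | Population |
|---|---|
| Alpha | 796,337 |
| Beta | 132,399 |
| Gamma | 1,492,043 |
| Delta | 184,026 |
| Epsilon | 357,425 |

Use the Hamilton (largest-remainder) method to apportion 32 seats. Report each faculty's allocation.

The standard divisor is 2962230/32 ≈ 92569.688.
Standard quotas: Alpha 8.6026, Beta 1.4303, Gamma 16.1181, Delta 1.9880, Epsilon 3.8611.
Lower quotas: Alpha 8, Beta 1, Gamma 16, Delta 1, Epsilon 3 (sum 29, leaving 3 seats).
Remainders in descending order: Delta 0.9880, Epsilon 0.8611, Alpha 0.6026, Beta 0.4303, Gamma 0.1181.
Largest remainders: Delta, Epsilon, Alpha receive the extra seats.

Alpha=9, Beta=1, Gamma=16, Delta=2, Epsilon=4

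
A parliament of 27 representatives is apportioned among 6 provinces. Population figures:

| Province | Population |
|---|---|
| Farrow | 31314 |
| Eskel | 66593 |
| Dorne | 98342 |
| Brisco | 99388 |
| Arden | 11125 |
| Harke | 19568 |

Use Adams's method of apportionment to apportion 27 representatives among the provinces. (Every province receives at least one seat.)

Farrow 3; Eskel 5; Dorne 8; Brisco 8; Arden 1; Harke 2

Standard divisor 326330/27 ≈ 12086.296; standard quotas: Farrow 2.591, Eskel 5.510, Dorne 8.137, Brisco 8.223, Arden 0.920, Harke 1.619.
Rounding up gives 3, 6, 9, 9, 1, 2 = 30 seats, so the divisor must be adjusted.
With modified divisor 13700: modified quotas Farrow 2.286, Eskel 4.861, Dorne 7.178, Brisco 7.255, Arden 0.812, Harke 1.428.
Rounding up: Farrow 3, Eskel 5, Dorne 8, Brisco 8, Arden 1, Harke 2 (total 27).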